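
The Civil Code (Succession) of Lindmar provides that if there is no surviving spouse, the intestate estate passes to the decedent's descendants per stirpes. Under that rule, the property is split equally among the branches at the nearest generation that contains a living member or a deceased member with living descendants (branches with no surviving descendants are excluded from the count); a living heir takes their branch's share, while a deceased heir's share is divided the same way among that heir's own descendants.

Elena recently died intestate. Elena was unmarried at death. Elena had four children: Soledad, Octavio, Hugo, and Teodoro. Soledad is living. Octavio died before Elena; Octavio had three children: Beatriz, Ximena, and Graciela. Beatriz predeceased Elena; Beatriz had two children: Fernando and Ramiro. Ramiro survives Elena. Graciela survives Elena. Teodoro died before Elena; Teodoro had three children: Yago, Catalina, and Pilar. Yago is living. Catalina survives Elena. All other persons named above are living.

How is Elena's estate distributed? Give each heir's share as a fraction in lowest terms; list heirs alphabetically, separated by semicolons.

Catalina 1/12; Fernando 1/24; Graciela 1/12; Hugo 1/4; Pilar 1/12; Ramiro 1/24; Soledad 1/4; Ximena 1/12; Yago 1/12

There is no surviving spouse, so the entire estate passes to Elena's descendants per stirpes.
The estate is divided into 4 equal shares of 1/4 among Soledad, Octavio, Hugo, Teodoro.
Soledad is living and takes 1/4.
Octavio predeceased; the 1/4 allotted to Octavio's branch passes to Octavio's issue by representation.
The 1/4 is divided into 3 equal shares of 1/12 among Beatriz, Ximena, Graciela.
Beatriz predeceased; the 1/12 allotted to Beatriz's branch passes to Beatriz's issue by representation.
The 1/12 is divided into 2 equal shares of 1/24 among Fernando, Ramiro.
Fernando is living and takes 1/24.
Ramiro is living and takes 1/24.
Ximena is living and takes 1/12.
Graciela is living and takes 1/12.
Hugo is living and takes 1/4.
Teodoro predeceased; the 1/4 allotted to Teodoro's branch passes to Teodoro's issue by representation.
The 1/4 is divided into 3 equal shares of 1/12 among Yago, Catalina, Pilar.
Yago is living and takes 1/12.
Catalina is living and takes 1/12.
Pilar is living and takes 1/12.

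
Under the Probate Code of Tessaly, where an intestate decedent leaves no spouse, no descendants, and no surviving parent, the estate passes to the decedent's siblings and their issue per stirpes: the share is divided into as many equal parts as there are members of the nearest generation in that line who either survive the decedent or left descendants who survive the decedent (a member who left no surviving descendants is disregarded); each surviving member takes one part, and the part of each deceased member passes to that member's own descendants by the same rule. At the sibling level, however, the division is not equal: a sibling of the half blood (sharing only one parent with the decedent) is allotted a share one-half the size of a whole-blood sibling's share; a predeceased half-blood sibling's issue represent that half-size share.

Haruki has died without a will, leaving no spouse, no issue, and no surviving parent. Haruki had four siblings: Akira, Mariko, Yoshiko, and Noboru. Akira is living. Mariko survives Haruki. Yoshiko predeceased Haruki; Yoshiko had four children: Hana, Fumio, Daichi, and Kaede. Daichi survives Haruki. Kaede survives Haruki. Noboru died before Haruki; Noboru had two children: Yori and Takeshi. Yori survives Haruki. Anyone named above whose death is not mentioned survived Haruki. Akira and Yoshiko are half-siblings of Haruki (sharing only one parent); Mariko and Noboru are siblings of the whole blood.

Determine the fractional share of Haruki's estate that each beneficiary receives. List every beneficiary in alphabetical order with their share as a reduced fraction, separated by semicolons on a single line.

Akira 1/6; Daichi 1/24; Fumio 1/24; Hana 1/24; Kaede 1/24; Mariko 1/3; Takeshi 1/6; Yori 1/6

No spouse, descendants, or parent survives, so the estate passes to Haruki's siblings per stirpes.
Half-blood siblings count for one-half the weight of whole-blood siblings at the initial division.
Dividing 1 in proportion to weights (total weight 3): Akira (weight 1/2) → 1/6; Mariko (weight 1) → 1/3; Yoshiko (weight 1/2) → 1/6; Noboru (weight 1) → 1/3.
Akira is living and takes 1/6.
Mariko is living and takes 1/3.
Yoshiko predeceased; the 1/6 allotted to Yoshiko's branch passes to Yoshiko's issue by representation.
The 1/6 is divided into 4 equal shares of 1/24 among Hana, Fumio, Daichi, Kaede.
Hana is living and takes 1/24.
Fumio is living and takes 1/24.
Daichi is living and takes 1/24.
Kaede is living and takes 1/24.
Noboru predeceased; the 1/3 allotted to Noboru's branch passes to Noboru's issue by representation.
The 1/3 is divided into 2 equal shares of 1/6 among Yori, Takeshi.
Yori is living and takes 1/6.
Takeshi is living and takes 1/6.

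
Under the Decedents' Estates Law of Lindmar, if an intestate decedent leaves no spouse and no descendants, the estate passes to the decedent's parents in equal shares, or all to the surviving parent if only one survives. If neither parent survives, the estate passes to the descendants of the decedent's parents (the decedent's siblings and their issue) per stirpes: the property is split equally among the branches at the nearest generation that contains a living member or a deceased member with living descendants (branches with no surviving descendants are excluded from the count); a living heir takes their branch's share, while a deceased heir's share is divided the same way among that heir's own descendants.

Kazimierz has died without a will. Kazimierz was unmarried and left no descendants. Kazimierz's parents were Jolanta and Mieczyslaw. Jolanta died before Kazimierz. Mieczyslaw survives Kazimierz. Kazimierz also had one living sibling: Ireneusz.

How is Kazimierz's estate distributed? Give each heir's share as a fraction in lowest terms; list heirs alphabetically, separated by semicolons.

Mieczyslaw 1

Only one parent, Mieczyslaw, survives, so Mieczyslaw takes the entire estate. The siblings take nothing because a surviving parent has priority.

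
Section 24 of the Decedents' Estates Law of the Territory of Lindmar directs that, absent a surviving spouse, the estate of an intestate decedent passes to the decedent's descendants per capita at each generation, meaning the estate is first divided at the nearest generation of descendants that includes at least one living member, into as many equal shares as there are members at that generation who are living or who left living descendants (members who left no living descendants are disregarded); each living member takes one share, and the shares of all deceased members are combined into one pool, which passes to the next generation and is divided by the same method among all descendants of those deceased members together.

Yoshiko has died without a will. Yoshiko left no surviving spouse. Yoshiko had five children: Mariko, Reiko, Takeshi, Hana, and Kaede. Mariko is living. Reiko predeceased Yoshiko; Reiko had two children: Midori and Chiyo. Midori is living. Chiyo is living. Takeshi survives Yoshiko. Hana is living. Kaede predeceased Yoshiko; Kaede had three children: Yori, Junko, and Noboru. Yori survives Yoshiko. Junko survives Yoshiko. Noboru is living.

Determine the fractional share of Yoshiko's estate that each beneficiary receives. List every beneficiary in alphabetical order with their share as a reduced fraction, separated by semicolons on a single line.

Chiyo 2/25; Hana 1/5; Junko 2/25; Mariko 1/5; Midori 2/25; Noboru 2/25; Takeshi 1/5; Yori 2/25

There is no surviving spouse, so the entire estate passes to Yoshiko's descendants per capita at each generation.
At generation 1 (Mariko, Reiko, Takeshi, Hana, Kaede) there are 5 shares of (1)/5 = 1/5 each.
Living: Mariko, Takeshi, and Hana — each takes 1/5.
Deceased: Reiko and Kaede. Their combined 2/5 is pooled and carried to generation 2.
At generation 2 (Midori, Chiyo, Yori, Junko, Noboru) there are 5 shares of (2/5)/5 = 2/25 each.
Living: Midori, Chiyo, Yori, Junko, and Noboru — each takes 2/25.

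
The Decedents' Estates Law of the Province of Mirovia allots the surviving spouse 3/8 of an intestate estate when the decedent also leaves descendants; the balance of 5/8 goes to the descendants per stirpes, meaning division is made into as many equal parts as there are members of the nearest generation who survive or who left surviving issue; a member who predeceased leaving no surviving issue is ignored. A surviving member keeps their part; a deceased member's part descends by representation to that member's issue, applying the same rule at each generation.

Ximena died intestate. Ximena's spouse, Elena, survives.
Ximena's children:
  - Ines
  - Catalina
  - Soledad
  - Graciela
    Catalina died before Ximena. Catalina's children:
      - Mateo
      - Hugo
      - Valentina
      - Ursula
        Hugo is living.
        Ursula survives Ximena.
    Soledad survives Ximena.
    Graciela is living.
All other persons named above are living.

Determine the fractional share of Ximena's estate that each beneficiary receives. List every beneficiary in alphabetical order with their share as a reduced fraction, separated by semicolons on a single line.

Elena 3/8; Graciela 5/32; Hugo 5/128; Ines 5/32; Mateo 5/128; Soledad 5/32; Ursula 5/128; Valentina 5/128

Elena, as surviving spouse, takes 3/8.
The remaining 5/8 passes to Ximena's descendants per stirpes.
The 5/8 is divided into 4 equal shares of 5/32 among Ines, Catalina, Soledad, Graciela.
Ines is living and takes 5/32.
Catalina predeceased; the 5/32 allotted to Catalina's branch passes to Catalina's issue by representation.
The 5/32 is divided into 4 equal shares of 5/128 among Mateo, Hugo, Valentina, Ursula.
Mateo is living and takes 5/128.
Hugo is living and takes 5/128.
Valentina is living and takes 5/128.
Ursula is living and takes 5/128.
Soledad is living and takes 5/32.
Graciela is living and takes 5/32.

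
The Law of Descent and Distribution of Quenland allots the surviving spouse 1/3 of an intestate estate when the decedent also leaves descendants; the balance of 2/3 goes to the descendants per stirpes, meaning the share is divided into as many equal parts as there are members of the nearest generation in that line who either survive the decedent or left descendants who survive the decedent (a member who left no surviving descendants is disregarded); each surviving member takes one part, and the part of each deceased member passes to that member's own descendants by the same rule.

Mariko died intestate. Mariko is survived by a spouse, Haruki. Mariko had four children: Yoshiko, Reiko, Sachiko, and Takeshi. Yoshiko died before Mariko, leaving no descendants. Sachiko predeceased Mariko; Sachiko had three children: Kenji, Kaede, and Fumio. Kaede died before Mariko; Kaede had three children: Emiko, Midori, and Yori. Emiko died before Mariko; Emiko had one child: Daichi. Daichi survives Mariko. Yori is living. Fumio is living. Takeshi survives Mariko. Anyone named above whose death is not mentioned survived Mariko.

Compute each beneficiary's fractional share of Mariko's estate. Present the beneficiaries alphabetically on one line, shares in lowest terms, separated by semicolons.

Haruki, as surviving spouse, takes 1/3.
The remaining 2/3 passes to Mariko's descendants per stirpes.
Yoshiko left no surviving issue, so that branch lapses and is disregarded.
The 2/3 is divided into 3 equal shares of 2/9 among Reiko, Sachiko, Takeshi.
Reiko is living and takes 2/9.
Sachiko predeceased; the 2/9 allotted to Sachiko's branch passes to Sachiko's issue by representation.
The 2/9 is divided into 3 equal shares of 2/27 among Kenji, Kaede, Fumio.
Kenji is living and takes 2/27.
Kaede predeceased; the 2/27 allotted to Kaede's branch passes to Kaede's issue by representation.
The 2/27 is divided into 3 equal shares of 2/81 among Emiko, Midori, Yori.
Emiko predeceased; the 2/81 allotted to Emiko's branch passes to Emiko's issue by representation.
Daichi is the sole taker at this level and receives the full 2/81.
Midori is living and takes 2/81.
Yori is living and takes 2/81.
Fumio is living and takes 2/27.
Takeshi is living and takes 2/9.

Daichi 2/81; Fumio 2/27; Haruki 1/3; Kenji 2/27; Midori 2/81; Reiko 2/9; Takeshi 2/9; Yori 2/81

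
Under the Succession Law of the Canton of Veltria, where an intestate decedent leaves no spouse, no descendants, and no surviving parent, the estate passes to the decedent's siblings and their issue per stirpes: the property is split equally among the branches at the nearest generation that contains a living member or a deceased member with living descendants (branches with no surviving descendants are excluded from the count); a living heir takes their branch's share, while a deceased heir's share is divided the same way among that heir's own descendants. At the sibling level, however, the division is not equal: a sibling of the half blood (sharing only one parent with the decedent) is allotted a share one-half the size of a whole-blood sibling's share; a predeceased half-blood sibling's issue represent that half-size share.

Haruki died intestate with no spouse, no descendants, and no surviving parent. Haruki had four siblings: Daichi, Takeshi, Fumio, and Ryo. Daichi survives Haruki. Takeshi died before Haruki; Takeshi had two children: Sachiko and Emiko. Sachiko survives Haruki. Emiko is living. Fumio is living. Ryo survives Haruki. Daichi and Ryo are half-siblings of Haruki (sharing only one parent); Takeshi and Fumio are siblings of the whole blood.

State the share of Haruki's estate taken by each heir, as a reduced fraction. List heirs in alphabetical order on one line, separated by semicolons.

Daichi 1/6; Emiko 1/6; Fumio 1/3; Ryo 1/6; Sachiko 1/6

No spouse, descendants, or parent survives, so the estate passes to Haruki's siblings per stirpes.
Half-blood siblings count for one-half the weight of whole-blood siblings at the initial division.
Dividing 1 in proportion to weights (total weight 3): Daichi (weight 1/2) → 1/6; Takeshi (weight 1) → 1/3; Fumio (weight 1) → 1/3; Ryo (weight 1/2) → 1/6.
Daichi is living and takes 1/6.
Takeshi predeceased; the 1/3 allotted to Takeshi's branch passes to Takeshi's issue by representation.
The 1/3 is divided into 2 equal shares of 1/6 among Sachiko, Emiko.
Sachiko is living and takes 1/6.
Emiko is living and takes 1/6.
Fumio is living and takes 1/3.
Ryo is living and takes 1/6.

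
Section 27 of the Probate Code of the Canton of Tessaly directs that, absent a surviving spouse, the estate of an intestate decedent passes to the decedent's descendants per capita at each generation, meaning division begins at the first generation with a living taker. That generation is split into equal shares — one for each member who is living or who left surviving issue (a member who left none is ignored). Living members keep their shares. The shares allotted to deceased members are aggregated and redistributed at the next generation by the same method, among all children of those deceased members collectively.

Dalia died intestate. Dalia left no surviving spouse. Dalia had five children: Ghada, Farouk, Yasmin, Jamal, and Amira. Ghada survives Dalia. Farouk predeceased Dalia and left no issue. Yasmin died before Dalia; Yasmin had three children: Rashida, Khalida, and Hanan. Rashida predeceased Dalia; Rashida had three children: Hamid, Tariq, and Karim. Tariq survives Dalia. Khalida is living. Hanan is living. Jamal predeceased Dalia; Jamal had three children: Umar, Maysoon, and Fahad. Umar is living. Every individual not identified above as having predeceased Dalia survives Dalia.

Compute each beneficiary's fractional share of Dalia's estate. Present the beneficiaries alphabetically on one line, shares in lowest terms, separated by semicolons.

There is no surviving spouse, so the entire estate passes to Dalia's descendants per capita at each generation.
At generation 1 (Ghada, Yasmin, Jamal, Amira) there are 4 shares of (1)/4 = 1/4 each.
Living: Ghada and Amira — each takes 1/4.
Deceased: Yasmin and Jamal. Their combined 1/2 is pooled and carried to generation 2.
At generation 2 (Rashida, Khalida, Hanan, Umar, Maysoon, Fahad) there are 6 shares of (1/2)/6 = 1/12 each.
Living: Khalida, Hanan, Umar, Maysoon, and Fahad — each takes 1/12.
Deceased: Rashida. That 1/12 share is carried to generation 3.
At generation 3 (Hamid, Tariq, Karim) there are 3 shares of (1/12)/3 = 1/36 each.
Living: Hamid, Tariq, and Karim — each takes 1/36.

Amira 1/4; Fahad 1/12; Ghada 1/4; Hamid 1/36; Hanan 1/12; Karim 1/36; Khalida 1/12; Maysoon 1/12; Tariq 1/36; Umar 1/12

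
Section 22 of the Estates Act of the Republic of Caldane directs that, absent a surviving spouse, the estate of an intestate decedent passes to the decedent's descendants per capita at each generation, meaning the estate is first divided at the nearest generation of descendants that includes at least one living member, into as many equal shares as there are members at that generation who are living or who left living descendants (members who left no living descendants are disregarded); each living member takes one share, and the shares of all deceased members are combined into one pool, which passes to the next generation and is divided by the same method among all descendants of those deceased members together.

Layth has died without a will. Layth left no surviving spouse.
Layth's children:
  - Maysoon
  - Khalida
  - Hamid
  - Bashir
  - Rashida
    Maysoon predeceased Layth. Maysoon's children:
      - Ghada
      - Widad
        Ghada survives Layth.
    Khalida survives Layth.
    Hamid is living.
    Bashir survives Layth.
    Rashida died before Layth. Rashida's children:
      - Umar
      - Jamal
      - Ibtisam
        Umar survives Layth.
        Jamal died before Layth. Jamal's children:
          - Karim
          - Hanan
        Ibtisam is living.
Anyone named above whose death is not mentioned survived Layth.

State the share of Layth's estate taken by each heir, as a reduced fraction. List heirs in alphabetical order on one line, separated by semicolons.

There is no surviving spouse, so the entire estate passes to Layth's descendants per capita at each generation.
At generation 1 (Maysoon, Khalida, Hamid, Bashir, Rashida) there are 5 shares of (1)/5 = 1/5 each.
Living: Khalida, Hamid, and Bashir — each takes 1/5.
Deceased: Maysoon and Rashida. Their combined 2/5 is pooled and carried to generation 2.
At generation 2 (Ghada, Widad, Umar, Jamal, Ibtisam) there are 5 shares of (2/5)/5 = 2/25 each.
Living: Ghada, Widad, Umar, and Ibtisam — each takes 2/25.
Deceased: Jamal. That 2/25 share is carried to generation 3.
At generation 3 (Karim, Hanan) there are 2 shares of (2/25)/2 = 1/25 each.
Living: Karim and Hanan — each takes 1/25.

Bashir 1/5; Ghada 2/25; Hamid 1/5; Hanan 1/25; Ibtisam 2/25; Karim 1/25; Khalida 1/5; Umar 2/25; Widad 2/25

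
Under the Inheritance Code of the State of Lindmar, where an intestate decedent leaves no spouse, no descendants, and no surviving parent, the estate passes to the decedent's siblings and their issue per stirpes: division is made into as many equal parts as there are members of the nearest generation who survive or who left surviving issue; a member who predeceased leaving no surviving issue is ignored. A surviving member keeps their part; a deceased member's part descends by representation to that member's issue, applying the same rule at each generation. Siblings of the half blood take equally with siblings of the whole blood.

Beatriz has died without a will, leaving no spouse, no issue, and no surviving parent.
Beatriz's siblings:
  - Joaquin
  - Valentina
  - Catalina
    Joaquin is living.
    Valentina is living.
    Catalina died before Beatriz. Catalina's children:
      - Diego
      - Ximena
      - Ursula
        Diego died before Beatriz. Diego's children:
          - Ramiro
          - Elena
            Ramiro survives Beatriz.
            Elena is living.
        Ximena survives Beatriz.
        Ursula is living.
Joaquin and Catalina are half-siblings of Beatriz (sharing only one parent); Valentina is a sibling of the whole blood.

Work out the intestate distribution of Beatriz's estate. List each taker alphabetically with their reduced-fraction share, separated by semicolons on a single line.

No spouse, descendants, or parent survives, so the estate passes to Beatriz's siblings per stirpes.
Half-blood and whole-blood siblings take equally under the stated rule.
The estate is divided into 3 equal shares of 1/3 among Joaquin, Valentina, Catalina.
Joaquin is living and takes 1/3.
Valentina is living and takes 1/3.
Catalina predeceased; the 1/3 allotted to Catalina's branch passes to Catalina's issue by representation.
The 1/3 is divided into 3 equal shares of 1/9 among Diego, Ximena, Ursula.
Diego predeceased; the 1/9 allotted to Diego's branch passes to Diego's issue by representation.
The 1/9 is divided into 2 equal shares of 1/18 among Ramiro, Elena.
Ramiro is living and takes 1/18.
Elena is living and takes 1/18.
Ximena is living and takes 1/9.
Ursula is living and takes 1/9.

Elena 1/18; Joaquin 1/3; Ramiro 1/18; Ursula 1/9; Valentina 1/3; Ximena 1/9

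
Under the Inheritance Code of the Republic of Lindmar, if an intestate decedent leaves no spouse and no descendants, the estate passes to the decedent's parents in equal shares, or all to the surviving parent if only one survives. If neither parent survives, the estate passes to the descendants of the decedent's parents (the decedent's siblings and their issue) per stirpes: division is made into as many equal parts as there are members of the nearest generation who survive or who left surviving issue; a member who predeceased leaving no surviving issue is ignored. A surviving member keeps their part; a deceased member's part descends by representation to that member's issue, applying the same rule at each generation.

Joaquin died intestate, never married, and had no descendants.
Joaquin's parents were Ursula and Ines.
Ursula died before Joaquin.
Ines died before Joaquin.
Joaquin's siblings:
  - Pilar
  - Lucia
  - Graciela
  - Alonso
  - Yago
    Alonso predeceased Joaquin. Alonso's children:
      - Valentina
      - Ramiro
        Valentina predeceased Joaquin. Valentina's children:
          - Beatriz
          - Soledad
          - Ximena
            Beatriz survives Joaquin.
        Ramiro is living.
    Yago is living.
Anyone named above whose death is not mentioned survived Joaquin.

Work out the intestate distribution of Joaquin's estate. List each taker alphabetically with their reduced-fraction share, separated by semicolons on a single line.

Beatriz 1/30; Graciela 1/5; Lucia 1/5; Pilar 1/5; Ramiro 1/10; Soledad 1/30; Ximena 1/30; Yago 1/5

Neither parent survives and there are no descendants, so the estate passes to Joaquin's siblings and their issue per stirpes.
The estate is divided into 5 equal shares of 1/5 among Pilar, Lucia, Graciela, Alonso, Yago.
Pilar is living and takes 1/5.
Lucia is living and takes 1/5.
Graciela is living and takes 1/5.
Alonso predeceased; the 1/5 allotted to Alonso's branch passes to Alonso's issue by representation.
The 1/5 is divided into 2 equal shares of 1/10 among Valentina, Ramiro.
Valentina predeceased; the 1/10 allotted to Valentina's branch passes to Valentina's issue by representation.
The 1/10 is divided into 3 equal shares of 1/30 among Beatriz, Soledad, Ximena.
Beatriz is living and takes 1/30.
Soledad is living and takes 1/30.
Ximena is living and takes 1/30.
Ramiro is living and takes 1/10.
Yago is living and takes 1/5.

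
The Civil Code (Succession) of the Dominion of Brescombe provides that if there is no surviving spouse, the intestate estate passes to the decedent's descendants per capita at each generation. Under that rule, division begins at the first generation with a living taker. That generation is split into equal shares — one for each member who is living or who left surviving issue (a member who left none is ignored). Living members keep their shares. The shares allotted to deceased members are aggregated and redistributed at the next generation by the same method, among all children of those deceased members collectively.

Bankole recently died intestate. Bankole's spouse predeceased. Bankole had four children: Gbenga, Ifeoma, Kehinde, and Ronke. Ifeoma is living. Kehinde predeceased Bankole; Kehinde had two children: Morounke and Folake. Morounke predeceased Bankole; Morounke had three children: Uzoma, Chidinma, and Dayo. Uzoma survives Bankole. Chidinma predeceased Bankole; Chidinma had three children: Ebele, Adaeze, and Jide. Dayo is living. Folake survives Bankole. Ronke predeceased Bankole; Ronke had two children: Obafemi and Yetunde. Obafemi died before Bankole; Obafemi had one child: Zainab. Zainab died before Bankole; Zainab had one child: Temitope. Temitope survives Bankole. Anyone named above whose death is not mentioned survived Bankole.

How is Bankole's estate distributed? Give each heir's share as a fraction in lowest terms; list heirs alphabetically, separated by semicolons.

Adaeze 1/32; Dayo 1/16; Ebele 1/32; Folake 1/8; Gbenga 1/4; Ifeoma 1/4; Jide 1/32; Temitope 1/32; Uzoma 1/16; Yetunde 1/8

There is no surviving spouse, so the entire estate passes to Bankole's descendants per capita at each generation.
At generation 1 (Gbenga, Ifeoma, Kehinde, Ronke) there are 4 shares of (1)/4 = 1/4 each.
Living: Gbenga and Ifeoma — each takes 1/4.
Deceased: Kehinde and Ronke. Their combined 1/2 is pooled and carried to generation 2.
At generation 2 (Morounke, Folake, Obafemi, Yetunde) there are 4 shares of (1/2)/4 = 1/8 each.
Living: Folake and Yetunde — each takes 1/8.
Deceased: Morounke and Obafemi. Their combined 1/4 is pooled and carried to generation 3.
At generation 3 (Uzoma, Chidinma, Dayo, Zainab) there are 4 shares of (1/4)/4 = 1/16 each.
Living: Uzoma and Dayo — each takes 1/16.
Deceased: Chidinma and Zainab. Their combined 1/8 is pooled and carried to generation 4.
At generation 4 (Ebele, Adaeze, Jide, Temitope) there are 4 shares of (1/8)/4 = 1/32 each.
Living: Ebele, Adaeze, Jide, and Temitope — each takes 1/32.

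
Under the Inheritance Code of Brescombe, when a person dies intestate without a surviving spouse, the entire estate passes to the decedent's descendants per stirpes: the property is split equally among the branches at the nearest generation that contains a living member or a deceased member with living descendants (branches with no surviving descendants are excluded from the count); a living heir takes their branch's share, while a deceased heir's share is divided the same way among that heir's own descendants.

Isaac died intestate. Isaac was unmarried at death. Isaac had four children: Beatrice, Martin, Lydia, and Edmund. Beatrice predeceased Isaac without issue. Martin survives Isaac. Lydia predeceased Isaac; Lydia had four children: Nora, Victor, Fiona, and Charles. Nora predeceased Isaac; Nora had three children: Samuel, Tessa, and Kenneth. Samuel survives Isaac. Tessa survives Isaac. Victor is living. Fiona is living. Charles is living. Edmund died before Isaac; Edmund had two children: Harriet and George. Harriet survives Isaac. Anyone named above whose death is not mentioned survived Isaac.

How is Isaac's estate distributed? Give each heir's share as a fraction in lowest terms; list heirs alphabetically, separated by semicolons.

Charles 1/12; Fiona 1/12; George 1/6; Harriet 1/6; Kenneth 1/36; Martin 1/3; Samuel 1/36; Tessa 1/36; Victor 1/12

There is no surviving spouse, so the entire estate passes to Isaac's descendants per stirpes.
Beatrice left no surviving issue, so that branch lapses and is disregarded.
The estate is divided into 3 equal shares of 1/3 among Martin, Lydia, Edmund.
Martin is living and takes 1/3.
Lydia predeceased; the 1/3 allotted to Lydia's branch passes to Lydia's issue by representation.
The 1/3 is divided into 4 equal shares of 1/12 among Nora, Victor, Fiona, Charles.
Nora predeceased; the 1/12 allotted to Nora's branch passes to Nora's issue by representation.
The 1/12 is divided into 3 equal shares of 1/36 among Samuel, Tessa, Kenneth.
Samuel is living and takes 1/36.
Tessa is living and takes 1/36.
Kenneth is living and takes 1/36.
Victor is living and takes 1/12.
Fiona is living and takes 1/12.
Charles is living and takes 1/12.
Edmund predeceased; the 1/3 allotted to Edmund's branch passes to Edmund's issue by representation.
The 1/3 is divided into 2 equal shares of 1/6 among Harriet, George.
Harriet is living and takes 1/6.
George is living and takes 1/6.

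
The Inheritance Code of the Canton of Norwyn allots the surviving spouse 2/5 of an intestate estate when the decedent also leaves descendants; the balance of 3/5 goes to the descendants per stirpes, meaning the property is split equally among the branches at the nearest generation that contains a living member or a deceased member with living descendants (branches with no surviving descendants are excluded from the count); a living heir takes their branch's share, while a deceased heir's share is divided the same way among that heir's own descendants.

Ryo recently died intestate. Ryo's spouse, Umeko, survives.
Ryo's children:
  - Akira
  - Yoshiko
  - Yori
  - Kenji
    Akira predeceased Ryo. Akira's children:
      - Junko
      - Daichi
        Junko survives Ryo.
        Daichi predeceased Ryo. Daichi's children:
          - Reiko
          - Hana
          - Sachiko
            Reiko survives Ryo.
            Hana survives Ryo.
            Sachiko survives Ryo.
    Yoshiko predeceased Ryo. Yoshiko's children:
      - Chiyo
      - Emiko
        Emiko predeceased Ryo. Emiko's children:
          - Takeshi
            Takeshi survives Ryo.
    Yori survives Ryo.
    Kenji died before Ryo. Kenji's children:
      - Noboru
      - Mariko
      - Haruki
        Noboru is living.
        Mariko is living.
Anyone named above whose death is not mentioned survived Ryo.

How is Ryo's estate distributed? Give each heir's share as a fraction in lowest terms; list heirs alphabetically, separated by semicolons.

Umeko, as surviving spouse, takes 2/5.
The remaining 3/5 passes to Ryo's descendants per stirpes.
The 3/5 is divided into 4 equal shares of 3/20 among Akira, Yoshiko, Yori, Kenji.
Akira predeceased; the 3/20 allotted to Akira's branch passes to Akira's issue by representation.
The 3/20 is divided into 2 equal shares of 3/40 among Junko, Daichi.
Junko is living and takes 3/40.
Daichi predeceased; the 3/40 allotted to Daichi's branch passes to Daichi's issue by representation.
The 3/40 is divided into 3 equal shares of 1/40 among Reiko, Hana, Sachiko.
Reiko is living and takes 1/40.
Hana is living and takes 1/40.
Sachiko is living and takes 1/40.
Yoshiko predeceased; the 3/20 allotted to Yoshiko's branch passes to Yoshiko's issue by representation.
The 3/20 is divided into 2 equal shares of 3/40 among Chiyo, Emiko.
Chiyo is living and takes 3/40.
Emiko predeceased; the 3/40 allotted to Emiko's branch passes to Emiko's issue by representation.
Takeshi is the sole taker at this level and receives the full 3/40.
Yori is living and takes 3/20.
Kenji predeceased; the 3/20 allotted to Kenji's branch passes to Kenji's issue by representation.
The 3/20 is divided into 3 equal shares of 1/20 among Noboru, Mariko, Haruki.
Noboru is living and takes 1/20.
Mariko is living and takes 1/20.
Haruki is living and takes 1/20.

Chiyo 3/40; Hana 1/40; Haruki 1/20; Junko 3/40; Mariko 1/20; Noboru 1/20; Reiko 1/40; Sachiko 1/40; Takeshi 3/40; Umeko 2/5; Yori 3/20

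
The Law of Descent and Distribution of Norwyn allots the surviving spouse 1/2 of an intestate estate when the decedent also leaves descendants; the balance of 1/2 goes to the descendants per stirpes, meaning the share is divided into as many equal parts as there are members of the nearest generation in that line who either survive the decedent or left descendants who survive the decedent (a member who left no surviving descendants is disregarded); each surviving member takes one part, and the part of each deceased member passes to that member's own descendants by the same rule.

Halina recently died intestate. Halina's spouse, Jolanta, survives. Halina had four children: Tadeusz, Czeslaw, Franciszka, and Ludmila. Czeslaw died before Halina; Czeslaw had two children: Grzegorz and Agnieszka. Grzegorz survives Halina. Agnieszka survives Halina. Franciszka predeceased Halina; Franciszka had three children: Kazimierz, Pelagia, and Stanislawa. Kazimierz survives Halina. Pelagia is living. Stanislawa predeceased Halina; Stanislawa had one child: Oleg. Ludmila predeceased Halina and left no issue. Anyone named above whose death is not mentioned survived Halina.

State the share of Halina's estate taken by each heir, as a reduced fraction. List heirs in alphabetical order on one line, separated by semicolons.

Jolanta, as surviving spouse, takes 1/2.
The remaining 1/2 passes to Halina's descendants per stirpes.
Ludmila left no surviving issue, so that branch lapses and is disregarded.
The 1/2 is divided into 3 equal shares of 1/6 among Tadeusz, Czeslaw, Franciszka.
Tadeusz is living and takes 1/6.
Czeslaw predeceased; the 1/6 allotted to Czeslaw's branch passes to Czeslaw's issue by representation.
The 1/6 is divided into 2 equal shares of 1/12 among Grzegorz, Agnieszka.
Grzegorz is living and takes 1/12.
Agnieszka is living and takes 1/12.
Franciszka predeceased; the 1/6 allotted to Franciszka's branch passes to Franciszka's issue by representation.
The 1/6 is divided into 3 equal shares of 1/18 among Kazimierz, Pelagia, Stanislawa.
Kazimierz is living and takes 1/18.
Pelagia is living and takes 1/18.
Stanislawa predeceased; the 1/18 allotted to Stanislawa's branch passes to Stanislawa's issue by representation.
Oleg is the sole taker at this level and receives the full 1/18.

Agnieszka 1/12; Grzegorz 1/12; Jolanta 1/2; Kazimierz 1/18; Oleg 1/18; Pelagia 1/18; Tadeusz 1/6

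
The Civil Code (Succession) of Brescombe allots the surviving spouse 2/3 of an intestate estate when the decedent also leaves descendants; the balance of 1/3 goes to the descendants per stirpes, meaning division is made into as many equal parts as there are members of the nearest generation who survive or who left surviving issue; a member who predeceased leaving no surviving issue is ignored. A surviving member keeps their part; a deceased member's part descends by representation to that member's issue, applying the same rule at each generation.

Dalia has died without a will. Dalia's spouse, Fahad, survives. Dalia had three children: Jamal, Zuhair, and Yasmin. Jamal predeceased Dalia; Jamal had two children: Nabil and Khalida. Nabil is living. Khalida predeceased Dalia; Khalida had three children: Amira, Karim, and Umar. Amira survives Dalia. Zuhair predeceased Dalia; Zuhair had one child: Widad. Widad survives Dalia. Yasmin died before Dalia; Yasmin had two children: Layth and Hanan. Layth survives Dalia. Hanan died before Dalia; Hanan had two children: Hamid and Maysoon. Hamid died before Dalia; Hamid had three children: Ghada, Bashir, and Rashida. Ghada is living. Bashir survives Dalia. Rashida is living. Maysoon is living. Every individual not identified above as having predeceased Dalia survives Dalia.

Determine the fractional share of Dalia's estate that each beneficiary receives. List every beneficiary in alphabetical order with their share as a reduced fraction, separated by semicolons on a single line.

Amira 1/54; Bashir 1/108; Fahad 2/3; Ghada 1/108; Karim 1/54; Layth 1/18; Maysoon 1/36; Nabil 1/18; Rashida 1/108; Umar 1/54; Widad 1/9

Fahad, as surviving spouse, takes 2/3.
The remaining 1/3 passes to Dalia's descendants per stirpes.
The 1/3 is divided into 3 equal shares of 1/9 among Jamal, Zuhair, Yasmin.
Jamal predeceased; the 1/9 allotted to Jamal's branch passes to Jamal's issue by representation.
The 1/9 is divided into 2 equal shares of 1/18 among Nabil, Khalida.
Nabil is living and takes 1/18.
Khalida predeceased; the 1/18 allotted to Khalida's branch passes to Khalida's issue by representation.
The 1/18 is divided into 3 equal shares of 1/54 among Amira, Karim, Umar.
Amira is living and takes 1/54.
Karim is living and takes 1/54.
Umar is living and takes 1/54.
Zuhair predeceased; the 1/9 allotted to Zuhair's branch passes to Zuhair's issue by representation.
Widad is the sole taker at this level and receives the full 1/9.
Yasmin predeceased; the 1/9 allotted to Yasmin's branch passes to Yasmin's issue by representation.
The 1/9 is divided into 2 equal shares of 1/18 among Layth, Hanan.
Layth is living and takes 1/18.
Hanan predeceased; the 1/18 allotted to Hanan's branch passes to Hanan's issue by representation.
The 1/18 is divided into 2 equal shares of 1/36 among Hamid, Maysoon.
Hamid predeceased; the 1/36 allotted to Hamid's branch passes to Hamid's issue by representation.
The 1/36 is divided into 3 equal shares of 1/108 among Ghada, Bashir, Rashida.
Ghada is living and takes 1/108.
Bashir is living and takes 1/108.
Rashida is living and takes 1/108.
Maysoon is living and takes 1/36.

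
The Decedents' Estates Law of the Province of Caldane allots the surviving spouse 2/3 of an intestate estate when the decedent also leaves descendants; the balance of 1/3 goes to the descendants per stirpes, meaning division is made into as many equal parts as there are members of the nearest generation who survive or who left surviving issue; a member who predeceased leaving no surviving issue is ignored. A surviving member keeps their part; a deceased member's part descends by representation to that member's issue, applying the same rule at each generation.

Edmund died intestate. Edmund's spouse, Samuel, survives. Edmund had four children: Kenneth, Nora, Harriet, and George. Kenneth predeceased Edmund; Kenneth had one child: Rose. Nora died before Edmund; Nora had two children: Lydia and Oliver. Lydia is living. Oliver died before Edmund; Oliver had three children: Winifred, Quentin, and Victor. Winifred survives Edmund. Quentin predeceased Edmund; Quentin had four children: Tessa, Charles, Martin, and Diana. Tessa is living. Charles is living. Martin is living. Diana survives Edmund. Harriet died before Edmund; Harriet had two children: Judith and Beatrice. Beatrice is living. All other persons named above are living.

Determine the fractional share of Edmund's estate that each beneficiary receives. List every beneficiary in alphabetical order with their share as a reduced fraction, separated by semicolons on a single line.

Samuel, as surviving spouse, takes 2/3.
The remaining 1/3 passes to Edmund's descendants per stirpes.
The 1/3 is divided into 4 equal shares of 1/12 among Kenneth, Nora, Harriet, George.
Kenneth predeceased; the 1/12 allotted to Kenneth's branch passes to Kenneth's issue by representation.
Rose is the sole taker at this level and receives the full 1/12.
Nora predeceased; the 1/12 allotted to Nora's branch passes to Nora's issue by representation.
The 1/12 is divided into 2 equal shares of 1/24 among Lydia, Oliver.
Lydia is living and takes 1/24.
Oliver predeceased; the 1/24 allotted to Oliver's branch passes to Oliver's issue by representation.
The 1/24 is divided into 3 equal shares of 1/72 among Winifred, Quentin, Victor.
Winifred is living and takes 1/72.
Quentin predeceased; the 1/72 allotted to Quentin's branch passes to Quentin's issue by representation.
The 1/72 is divided into 4 equal shares of 1/288 among Tessa, Charles, Martin, Diana.
Tessa is living and takes 1/288.
Charles is living and takes 1/288.
Martin is living and takes 1/288.
Diana is living and takes 1/288.
Victor is living and takes 1/72.
Harriet predeceased; the 1/12 allotted to Harriet's branch passes to Harriet's issue by representation.
The 1/12 is divided into 2 equal shares of 1/24 among Judith, Beatrice.
Judith is living and takes 1/24.
Beatrice is living and takes 1/24.
George is living and takes 1/12.

Beatrice 1/24; Charles 1/288; Diana 1/288; George 1/12; Judith 1/24; Lydia 1/24; Martin 1/288; Rose 1/12; Samuel 2/3; Tessa 1/288; Victor 1/72; Winifred 1/72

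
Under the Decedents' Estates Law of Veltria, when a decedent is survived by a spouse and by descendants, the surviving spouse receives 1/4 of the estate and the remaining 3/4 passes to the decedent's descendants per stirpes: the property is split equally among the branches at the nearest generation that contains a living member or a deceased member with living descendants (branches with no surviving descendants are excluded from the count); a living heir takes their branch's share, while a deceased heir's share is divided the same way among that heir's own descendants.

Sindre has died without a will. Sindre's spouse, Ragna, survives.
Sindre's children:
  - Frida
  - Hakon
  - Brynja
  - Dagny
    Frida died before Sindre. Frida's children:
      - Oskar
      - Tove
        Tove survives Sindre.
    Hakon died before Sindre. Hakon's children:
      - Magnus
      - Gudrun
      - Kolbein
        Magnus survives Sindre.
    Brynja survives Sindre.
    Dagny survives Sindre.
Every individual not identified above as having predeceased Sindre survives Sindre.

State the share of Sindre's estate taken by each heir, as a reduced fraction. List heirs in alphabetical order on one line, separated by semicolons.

Ragna, as surviving spouse, takes 1/4.
The remaining 3/4 passes to Sindre's descendants per stirpes.
The 3/4 is divided into 4 equal shares of 3/16 among Frida, Hakon, Brynja, Dagny.
Frida predeceased; the 3/16 allotted to Frida's branch passes to Frida's issue by representation.
The 3/16 is divided into 2 equal shares of 3/32 among Oskar, Tove.
Oskar is living and takes 3/32.
Tove is living and takes 3/32.
Hakon predeceased; the 3/16 allotted to Hakon's branch passes to Hakon's issue by representation.
The 3/16 is divided into 3 equal shares of 1/16 among Magnus, Gudrun, Kolbein.
Magnus is living and takes 1/16.
Gudrun is living and takes 1/16.
Kolbein is living and takes 1/16.
Brynja is living and takes 3/16.
Dagny is living and takes 3/16.

Brynja 3/16; Dagny 3/16; Gudrun 1/16; Kolbein 1/16; Magnus 1/16; Oskar 3/32; Ragna 1/4; Tove 3/32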